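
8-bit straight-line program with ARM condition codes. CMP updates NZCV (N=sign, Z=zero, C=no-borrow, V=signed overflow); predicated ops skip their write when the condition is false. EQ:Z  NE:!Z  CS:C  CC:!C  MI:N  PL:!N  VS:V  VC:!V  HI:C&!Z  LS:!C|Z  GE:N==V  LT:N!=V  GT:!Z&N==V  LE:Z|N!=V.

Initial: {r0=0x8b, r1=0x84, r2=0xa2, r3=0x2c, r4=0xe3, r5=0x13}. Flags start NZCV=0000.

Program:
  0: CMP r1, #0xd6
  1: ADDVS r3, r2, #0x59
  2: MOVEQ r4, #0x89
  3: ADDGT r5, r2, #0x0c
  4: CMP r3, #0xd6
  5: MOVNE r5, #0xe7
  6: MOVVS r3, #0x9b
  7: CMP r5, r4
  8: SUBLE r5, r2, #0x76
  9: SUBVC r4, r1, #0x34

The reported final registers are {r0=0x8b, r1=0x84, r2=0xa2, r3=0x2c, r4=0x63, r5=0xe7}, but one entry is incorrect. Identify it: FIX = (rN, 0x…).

FIX = (r4, 0x50)

0: ✓ CMP  NZCV=1000
1: · ADDVS
2: · MOVEQ
3: · ADDGT
4: ✓ CMP  NZCV=0000
5: ✓ MOVNE  r5←0xe7
6: · MOVVS
7: ✓ CMP  NZCV=0010
8: · SUBLE
9: ✓ SUBVC  r4←0x50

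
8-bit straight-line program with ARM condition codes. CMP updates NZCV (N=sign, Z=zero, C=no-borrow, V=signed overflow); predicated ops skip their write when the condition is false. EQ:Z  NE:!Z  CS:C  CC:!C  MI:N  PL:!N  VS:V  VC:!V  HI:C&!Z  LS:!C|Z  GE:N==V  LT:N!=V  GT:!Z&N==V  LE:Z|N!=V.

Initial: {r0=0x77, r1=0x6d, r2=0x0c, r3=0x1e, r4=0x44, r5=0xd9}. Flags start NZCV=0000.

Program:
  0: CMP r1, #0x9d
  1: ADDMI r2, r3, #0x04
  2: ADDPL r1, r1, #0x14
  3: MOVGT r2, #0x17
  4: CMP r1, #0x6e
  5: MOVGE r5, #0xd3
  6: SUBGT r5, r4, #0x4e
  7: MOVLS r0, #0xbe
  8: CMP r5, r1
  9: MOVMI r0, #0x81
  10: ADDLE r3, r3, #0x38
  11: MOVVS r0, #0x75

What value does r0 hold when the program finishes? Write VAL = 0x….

VAL = 0x75

[0] flags=1001 → (cmp)
[1] flags=1001 MI?T → r2=0x22
[2] flags=1001 PL?F → skip
[3] flags=1001 GT?T → r2=0x17
[4] flags=1000 → (cmp)
[5] flags=1000 GE?F → skip
[6] flags=1000 GT?F → skip
[7] flags=1000 LS?T → r0=0xbe
[8] flags=0011 → (cmp)
[9] flags=0011 MI?F → skip
[10] flags=0011 LE?T → r3=0x56
[11] flags=0011 VS?T → r0=0x75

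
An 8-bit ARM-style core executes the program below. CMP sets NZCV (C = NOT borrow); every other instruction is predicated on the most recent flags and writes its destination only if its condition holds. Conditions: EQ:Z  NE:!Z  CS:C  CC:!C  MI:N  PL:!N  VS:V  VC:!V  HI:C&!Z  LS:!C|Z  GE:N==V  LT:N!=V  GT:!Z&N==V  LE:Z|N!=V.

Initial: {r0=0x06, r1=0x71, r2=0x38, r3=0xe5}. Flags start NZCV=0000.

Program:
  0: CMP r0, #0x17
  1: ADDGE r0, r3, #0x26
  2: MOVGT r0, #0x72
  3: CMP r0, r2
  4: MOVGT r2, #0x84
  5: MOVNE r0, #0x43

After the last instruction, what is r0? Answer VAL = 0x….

VAL = 0x43

[0] flags=1000 → (cmp)
[1] flags=1000 GE?F → skip
[2] flags=1000 GT?F → skip
[3] flags=1000 → (cmp)
[4] flags=1000 GT?F → skip
[5] flags=1000 NE?T → r0=0x43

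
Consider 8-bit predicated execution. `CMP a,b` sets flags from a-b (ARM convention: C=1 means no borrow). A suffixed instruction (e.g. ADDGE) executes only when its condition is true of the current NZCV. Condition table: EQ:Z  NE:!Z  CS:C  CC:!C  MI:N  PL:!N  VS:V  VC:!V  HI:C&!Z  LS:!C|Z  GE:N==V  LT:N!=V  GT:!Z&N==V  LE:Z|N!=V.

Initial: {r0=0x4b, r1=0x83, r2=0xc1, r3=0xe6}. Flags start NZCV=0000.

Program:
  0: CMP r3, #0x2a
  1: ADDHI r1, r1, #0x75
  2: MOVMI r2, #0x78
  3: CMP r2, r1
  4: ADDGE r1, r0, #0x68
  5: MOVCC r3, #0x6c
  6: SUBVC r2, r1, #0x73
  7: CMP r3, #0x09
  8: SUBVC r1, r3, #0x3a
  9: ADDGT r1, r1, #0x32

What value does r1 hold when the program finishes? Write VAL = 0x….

VAL = 0x64

[0] flags=1010 → (cmp)
[1] flags=1010 HI?T → r1=0xf8
[2] flags=1010 MI?T → r2=0x78
[3] flags=1001 → (cmp)
[4] flags=1001 GE?T → r1=0xb3
[5] flags=1001 CC?T → r3=0x6c
[6] flags=1001 VC?F → skip
[7] flags=0010 → (cmp)
[8] flags=0010 VC?T → r1=0x32
[9] flags=0010 GT?T → r1=0x64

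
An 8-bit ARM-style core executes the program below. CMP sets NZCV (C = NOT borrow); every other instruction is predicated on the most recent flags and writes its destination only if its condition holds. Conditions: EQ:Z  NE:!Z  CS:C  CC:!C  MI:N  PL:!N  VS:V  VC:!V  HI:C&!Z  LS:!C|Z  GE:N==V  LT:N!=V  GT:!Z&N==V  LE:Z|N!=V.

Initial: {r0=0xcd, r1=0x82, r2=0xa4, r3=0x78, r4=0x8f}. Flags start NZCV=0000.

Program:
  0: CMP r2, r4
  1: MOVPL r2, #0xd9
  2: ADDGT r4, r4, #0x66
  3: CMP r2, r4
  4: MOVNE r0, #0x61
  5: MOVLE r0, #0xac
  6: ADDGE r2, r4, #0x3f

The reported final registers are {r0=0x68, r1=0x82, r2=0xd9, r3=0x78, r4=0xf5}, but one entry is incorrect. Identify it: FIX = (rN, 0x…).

FIX = (r0, 0xac)

0: ✓ CMP  NZCV=0010
1: ✓ MOVPL  r2←0xd9
2: ✓ ADDGT  r4←0xf5
3: ✓ CMP  NZCV=1000
4: ✓ MOVNE  r0←0x61
5: ✓ MOVLE  r0←0xac
6: · ADDGE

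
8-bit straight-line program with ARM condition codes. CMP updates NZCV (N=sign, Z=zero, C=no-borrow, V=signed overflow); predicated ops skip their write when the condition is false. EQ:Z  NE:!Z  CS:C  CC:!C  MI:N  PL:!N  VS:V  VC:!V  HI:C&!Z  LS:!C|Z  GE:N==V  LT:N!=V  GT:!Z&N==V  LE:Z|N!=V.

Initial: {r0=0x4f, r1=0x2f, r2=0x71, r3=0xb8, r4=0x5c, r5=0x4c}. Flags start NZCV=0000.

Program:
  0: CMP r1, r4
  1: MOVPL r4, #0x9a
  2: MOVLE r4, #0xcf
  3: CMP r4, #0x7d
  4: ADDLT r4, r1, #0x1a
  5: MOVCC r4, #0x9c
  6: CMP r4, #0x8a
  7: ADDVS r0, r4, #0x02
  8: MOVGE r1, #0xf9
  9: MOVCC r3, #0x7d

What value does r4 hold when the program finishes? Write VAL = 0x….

VAL = 0x49

0: ✓ CMP  NZCV=1000
1: · MOVPL
2: ✓ MOVLE  r4←0xcf
3: ✓ CMP  NZCV=0011
4: ✓ ADDLT  r4←0x49
5: · MOVCC
6: ✓ CMP  NZCV=1001
7: ✓ ADDVS  r0←0x4b
8: ✓ MOVGE  r1←0xf9
9: ✓ MOVCC  r3←0x7d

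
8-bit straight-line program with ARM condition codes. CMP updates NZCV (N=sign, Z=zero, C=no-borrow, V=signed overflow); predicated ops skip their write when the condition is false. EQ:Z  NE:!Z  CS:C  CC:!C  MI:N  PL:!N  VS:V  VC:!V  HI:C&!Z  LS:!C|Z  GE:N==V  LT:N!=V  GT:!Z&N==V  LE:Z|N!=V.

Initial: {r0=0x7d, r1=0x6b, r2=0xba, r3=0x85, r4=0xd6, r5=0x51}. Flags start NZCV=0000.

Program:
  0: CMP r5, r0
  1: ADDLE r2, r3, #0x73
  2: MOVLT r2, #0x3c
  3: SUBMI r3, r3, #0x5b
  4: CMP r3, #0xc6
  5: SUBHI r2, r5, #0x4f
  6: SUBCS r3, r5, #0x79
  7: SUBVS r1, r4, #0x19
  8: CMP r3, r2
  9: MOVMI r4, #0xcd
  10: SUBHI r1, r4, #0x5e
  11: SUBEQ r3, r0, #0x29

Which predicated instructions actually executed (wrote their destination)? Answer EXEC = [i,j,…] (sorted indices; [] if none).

[0] flags=1000 → (cmp)
[1] flags=1000 LE?T → r2=0xf8
[2] flags=1000 LT?T → r2=0x3c
[3] flags=1000 MI?T → r3=0x2a
[4] flags=0000 → (cmp)
[5] flags=0000 HI?F → skip
[6] flags=0000 CS?F → skip
[7] flags=0000 VS?F → skip
[8] flags=1000 → (cmp)
[9] flags=1000 MI?T → r4=0xcd
[10] flags=1000 HI?F → skip
[11] flags=1000 EQ?F → skip

EXEC = [1,2,3,9]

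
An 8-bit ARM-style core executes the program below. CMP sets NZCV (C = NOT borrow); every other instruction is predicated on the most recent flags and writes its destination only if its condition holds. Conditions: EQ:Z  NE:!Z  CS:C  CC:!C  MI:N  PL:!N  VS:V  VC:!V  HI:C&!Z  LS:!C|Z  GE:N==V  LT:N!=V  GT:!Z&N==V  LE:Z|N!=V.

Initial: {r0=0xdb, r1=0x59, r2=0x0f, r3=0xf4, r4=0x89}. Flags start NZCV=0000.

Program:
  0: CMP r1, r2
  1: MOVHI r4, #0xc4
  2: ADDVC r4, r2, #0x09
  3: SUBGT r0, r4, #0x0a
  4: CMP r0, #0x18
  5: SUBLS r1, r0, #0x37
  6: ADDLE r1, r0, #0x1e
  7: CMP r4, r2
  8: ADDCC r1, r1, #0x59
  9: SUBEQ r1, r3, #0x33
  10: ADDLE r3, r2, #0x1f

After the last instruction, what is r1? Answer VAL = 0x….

VAL = 0x2c

[0] flags=0010 → (cmp)
[1] flags=0010 HI?T → r4=0xc4
[2] flags=0010 VC?T → r4=0x18
[3] flags=0010 GT?T → r0=0x0e
[4] flags=1000 → (cmp)
[5] flags=1000 LS?T → r1=0xd7
[6] flags=1000 LE?T → r1=0x2c
[7] flags=0010 → (cmp)
[8] flags=0010 CC?F → skip
[9] flags=0010 EQ?F → skip
[10] flags=0010 LE?F → skip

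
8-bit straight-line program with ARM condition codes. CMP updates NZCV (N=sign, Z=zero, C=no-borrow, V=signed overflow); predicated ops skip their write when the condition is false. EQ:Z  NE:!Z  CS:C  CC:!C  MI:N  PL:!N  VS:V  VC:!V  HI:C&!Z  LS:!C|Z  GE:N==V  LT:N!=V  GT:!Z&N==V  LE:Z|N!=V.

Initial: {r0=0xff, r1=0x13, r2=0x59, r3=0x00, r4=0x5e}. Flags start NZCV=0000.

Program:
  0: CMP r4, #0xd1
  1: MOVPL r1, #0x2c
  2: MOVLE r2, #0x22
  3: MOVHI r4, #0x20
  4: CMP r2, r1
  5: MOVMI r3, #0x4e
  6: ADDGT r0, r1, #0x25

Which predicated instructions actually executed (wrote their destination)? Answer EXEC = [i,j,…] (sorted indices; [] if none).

0: ✓ CMP  NZCV=1001
1: · MOVPL
2: · MOVLE
3: · MOVHI
4: ✓ CMP  NZCV=0010
5: · MOVMI
6: ✓ ADDGT  r0←0x38

EXEC = [6]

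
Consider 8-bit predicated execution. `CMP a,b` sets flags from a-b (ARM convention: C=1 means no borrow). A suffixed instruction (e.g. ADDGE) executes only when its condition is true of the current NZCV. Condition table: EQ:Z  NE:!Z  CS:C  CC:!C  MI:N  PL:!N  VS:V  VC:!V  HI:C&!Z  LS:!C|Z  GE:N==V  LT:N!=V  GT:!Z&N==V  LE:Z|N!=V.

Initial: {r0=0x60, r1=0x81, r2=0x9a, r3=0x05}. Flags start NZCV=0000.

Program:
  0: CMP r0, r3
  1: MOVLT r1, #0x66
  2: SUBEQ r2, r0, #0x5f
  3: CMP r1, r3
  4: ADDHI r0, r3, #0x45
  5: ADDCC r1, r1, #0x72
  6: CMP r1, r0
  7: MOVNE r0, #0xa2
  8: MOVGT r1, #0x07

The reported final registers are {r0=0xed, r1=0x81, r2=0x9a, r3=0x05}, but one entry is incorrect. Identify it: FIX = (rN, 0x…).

FIX = (r0, 0xa2)

0: ✓ CMP  NZCV=0010
1: · MOVLT
2: · SUBEQ
3: ✓ CMP  NZCV=0011
4: ✓ ADDHI  r0←0x4a
5: · ADDCC
6: ✓ CMP  NZCV=0011
7: ✓ MOVNE  r0←0xa2
8: · MOVGT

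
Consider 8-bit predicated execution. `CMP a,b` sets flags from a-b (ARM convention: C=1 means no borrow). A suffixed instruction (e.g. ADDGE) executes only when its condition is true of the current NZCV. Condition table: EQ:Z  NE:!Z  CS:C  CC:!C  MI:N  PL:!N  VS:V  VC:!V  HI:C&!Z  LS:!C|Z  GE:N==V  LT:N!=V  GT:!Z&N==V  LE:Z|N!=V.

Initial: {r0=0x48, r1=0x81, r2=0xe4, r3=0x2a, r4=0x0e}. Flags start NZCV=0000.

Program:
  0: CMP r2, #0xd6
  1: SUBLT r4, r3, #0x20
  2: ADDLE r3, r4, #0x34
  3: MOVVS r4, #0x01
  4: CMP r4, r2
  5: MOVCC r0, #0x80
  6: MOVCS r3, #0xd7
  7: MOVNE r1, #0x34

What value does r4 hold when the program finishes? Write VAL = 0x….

0: ✓ CMP  NZCV=0010
1: · SUBLT
2: · ADDLE
3: · MOVVS
4: ✓ CMP  NZCV=0000
5: ✓ MOVCC  r0←0x80
6: · MOVCS
7: ✓ MOVNE  r1←0x34

VAL = 0x0e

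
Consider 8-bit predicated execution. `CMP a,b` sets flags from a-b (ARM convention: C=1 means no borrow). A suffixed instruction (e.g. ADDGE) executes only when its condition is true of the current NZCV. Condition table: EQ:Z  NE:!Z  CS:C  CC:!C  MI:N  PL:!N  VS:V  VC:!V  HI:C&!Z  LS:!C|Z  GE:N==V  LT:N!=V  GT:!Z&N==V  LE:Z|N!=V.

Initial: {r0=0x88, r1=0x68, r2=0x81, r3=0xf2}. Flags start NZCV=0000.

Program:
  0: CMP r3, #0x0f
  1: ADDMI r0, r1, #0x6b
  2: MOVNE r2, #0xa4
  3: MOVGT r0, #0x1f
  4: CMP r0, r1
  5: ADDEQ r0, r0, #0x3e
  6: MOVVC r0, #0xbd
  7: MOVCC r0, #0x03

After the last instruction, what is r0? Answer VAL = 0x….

[0] flags=1010 → (cmp)
[1] flags=1010 MI?T → r0=0xd3
[2] flags=1010 NE?T → r2=0xa4
[3] flags=1010 GT?F → skip
[4] flags=0011 → (cmp)
[5] flags=0011 EQ?F → skip
[6] flags=0011 VC?F → skip
[7] flags=0011 CC?F → skip

VAL = 0xd3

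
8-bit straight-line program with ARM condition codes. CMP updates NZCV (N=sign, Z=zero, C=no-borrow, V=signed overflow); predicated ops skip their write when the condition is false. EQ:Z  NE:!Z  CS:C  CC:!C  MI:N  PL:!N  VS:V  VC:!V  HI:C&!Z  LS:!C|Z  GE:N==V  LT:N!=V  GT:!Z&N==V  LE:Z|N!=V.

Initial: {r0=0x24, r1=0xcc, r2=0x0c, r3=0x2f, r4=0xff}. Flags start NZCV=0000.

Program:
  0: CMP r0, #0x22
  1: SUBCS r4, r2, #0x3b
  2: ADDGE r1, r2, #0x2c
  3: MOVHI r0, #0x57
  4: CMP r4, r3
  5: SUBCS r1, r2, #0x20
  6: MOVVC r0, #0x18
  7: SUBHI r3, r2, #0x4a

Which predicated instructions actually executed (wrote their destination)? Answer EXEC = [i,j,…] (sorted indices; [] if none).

EXEC = [1,2,3,5,6,7]

0: ✓ CMP  NZCV=0010
1: ✓ SUBCS  r4←0xd1
2: ✓ ADDGE  r1←0x38
3: ✓ MOVHI  r0←0x57
4: ✓ CMP  NZCV=1010
5: ✓ SUBCS  r1←0xec
6: ✓ MOVVC  r0←0x18
7: ✓ SUBHI  r3←0xc2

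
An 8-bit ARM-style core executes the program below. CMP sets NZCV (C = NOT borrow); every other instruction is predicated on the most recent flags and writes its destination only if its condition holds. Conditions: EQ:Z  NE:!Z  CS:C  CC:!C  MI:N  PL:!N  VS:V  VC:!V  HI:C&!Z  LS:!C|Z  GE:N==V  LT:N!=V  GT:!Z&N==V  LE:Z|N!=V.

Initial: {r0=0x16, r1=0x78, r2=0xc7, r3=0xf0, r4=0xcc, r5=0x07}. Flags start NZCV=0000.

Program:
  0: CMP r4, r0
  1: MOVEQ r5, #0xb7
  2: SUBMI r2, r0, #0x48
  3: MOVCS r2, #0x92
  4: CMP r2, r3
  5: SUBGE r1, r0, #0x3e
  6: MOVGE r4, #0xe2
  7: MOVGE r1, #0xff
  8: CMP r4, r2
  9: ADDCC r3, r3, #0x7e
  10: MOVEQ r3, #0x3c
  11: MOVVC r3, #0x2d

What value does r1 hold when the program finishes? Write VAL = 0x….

VAL = 0x78

0: ✓ CMP  NZCV=1010
1: · MOVEQ
2: ✓ SUBMI  r2←0xce
3: ✓ MOVCS  r2←0x92
4: ✓ CMP  NZCV=1000
5: · SUBGE
6: · MOVGE
7: · MOVGE
8: ✓ CMP  NZCV=0010
9: · ADDCC
10: · MOVEQ
11: ✓ MOVVC  r3←0x2d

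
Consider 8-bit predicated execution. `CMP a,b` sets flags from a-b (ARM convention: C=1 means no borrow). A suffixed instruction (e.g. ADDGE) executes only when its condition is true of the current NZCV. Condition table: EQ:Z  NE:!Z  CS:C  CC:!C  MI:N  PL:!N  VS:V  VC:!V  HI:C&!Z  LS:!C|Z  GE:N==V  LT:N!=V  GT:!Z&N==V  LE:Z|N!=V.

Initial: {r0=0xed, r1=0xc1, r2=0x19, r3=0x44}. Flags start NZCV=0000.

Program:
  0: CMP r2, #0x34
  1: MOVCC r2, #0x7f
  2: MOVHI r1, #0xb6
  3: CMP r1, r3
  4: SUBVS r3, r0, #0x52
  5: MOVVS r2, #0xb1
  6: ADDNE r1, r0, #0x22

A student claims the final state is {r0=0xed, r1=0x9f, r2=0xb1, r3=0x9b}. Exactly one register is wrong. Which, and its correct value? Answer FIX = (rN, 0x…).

FIX = (r1, 0x0f)

0: ✓ CMP  NZCV=1000
1: ✓ MOVCC  r2←0x7f
2: · MOVHI
3: ✓ CMP  NZCV=0011
4: ✓ SUBVS  r3←0x9b
5: ✓ MOVVS  r2←0xb1
6: ✓ ADDNE  r1←0x0f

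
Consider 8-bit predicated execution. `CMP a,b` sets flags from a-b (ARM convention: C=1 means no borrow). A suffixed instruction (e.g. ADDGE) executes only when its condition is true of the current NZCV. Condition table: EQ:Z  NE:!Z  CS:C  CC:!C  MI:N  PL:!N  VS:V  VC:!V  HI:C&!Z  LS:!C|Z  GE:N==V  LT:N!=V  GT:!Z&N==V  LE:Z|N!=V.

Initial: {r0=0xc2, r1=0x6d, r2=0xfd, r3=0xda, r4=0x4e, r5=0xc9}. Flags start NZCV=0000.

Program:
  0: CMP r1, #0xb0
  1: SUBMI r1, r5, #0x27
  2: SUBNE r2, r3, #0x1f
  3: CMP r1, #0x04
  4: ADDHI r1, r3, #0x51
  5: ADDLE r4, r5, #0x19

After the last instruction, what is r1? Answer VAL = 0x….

[0] flags=1001 → (cmp)
[1] flags=1001 MI?T → r1=0xa2
[2] flags=1001 NE?T → r2=0xbb
[3] flags=1010 → (cmp)
[4] flags=1010 HI?T → r1=0x2b
[5] flags=1010 LE?T → r4=0xe2

VAL = 0x2b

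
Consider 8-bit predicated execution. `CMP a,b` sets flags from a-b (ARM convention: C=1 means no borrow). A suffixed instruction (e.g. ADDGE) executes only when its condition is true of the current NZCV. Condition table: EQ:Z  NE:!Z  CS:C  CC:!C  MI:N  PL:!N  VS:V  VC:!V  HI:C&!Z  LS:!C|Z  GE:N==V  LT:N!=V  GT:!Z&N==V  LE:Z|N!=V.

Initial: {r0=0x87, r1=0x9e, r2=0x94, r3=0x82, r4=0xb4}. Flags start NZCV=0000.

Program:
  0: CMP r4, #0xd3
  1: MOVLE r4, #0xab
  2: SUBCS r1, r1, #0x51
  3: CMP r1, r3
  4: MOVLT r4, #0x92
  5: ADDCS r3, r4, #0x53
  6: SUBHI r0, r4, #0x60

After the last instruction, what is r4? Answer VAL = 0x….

VAL = 0xab

0: ✓ CMP  NZCV=1000
1: ✓ MOVLE  r4←0xab
2: · SUBCS
3: ✓ CMP  NZCV=0010
4: · MOVLT
5: ✓ ADDCS  r3←0xfe
6: ✓ SUBHI  r0←0x4b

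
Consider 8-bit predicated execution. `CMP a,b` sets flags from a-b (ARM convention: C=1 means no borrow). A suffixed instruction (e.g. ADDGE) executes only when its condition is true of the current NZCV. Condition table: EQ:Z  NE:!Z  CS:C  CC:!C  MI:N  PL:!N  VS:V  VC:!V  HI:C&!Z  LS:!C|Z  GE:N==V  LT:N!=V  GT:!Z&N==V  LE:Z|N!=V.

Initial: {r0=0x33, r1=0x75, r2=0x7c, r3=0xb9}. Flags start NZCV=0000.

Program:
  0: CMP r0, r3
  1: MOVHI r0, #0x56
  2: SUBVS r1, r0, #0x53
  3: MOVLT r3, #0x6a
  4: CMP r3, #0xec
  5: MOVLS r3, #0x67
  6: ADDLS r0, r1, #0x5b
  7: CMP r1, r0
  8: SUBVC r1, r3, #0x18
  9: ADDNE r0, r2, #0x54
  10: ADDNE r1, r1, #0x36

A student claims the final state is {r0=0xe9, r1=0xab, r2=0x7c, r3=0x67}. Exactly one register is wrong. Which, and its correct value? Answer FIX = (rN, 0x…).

0: ✓ CMP  NZCV=0000
1: · MOVHI
2: · SUBVS
3: · MOVLT
4: ✓ CMP  NZCV=1000
5: ✓ MOVLS  r3←0x67
6: ✓ ADDLS  r0←0xd0
7: ✓ CMP  NZCV=1001
8: · SUBVC
9: ✓ ADDNE  r0←0xd0
10: ✓ ADDNE  r1←0xab

FIX = (r0, 0xd0)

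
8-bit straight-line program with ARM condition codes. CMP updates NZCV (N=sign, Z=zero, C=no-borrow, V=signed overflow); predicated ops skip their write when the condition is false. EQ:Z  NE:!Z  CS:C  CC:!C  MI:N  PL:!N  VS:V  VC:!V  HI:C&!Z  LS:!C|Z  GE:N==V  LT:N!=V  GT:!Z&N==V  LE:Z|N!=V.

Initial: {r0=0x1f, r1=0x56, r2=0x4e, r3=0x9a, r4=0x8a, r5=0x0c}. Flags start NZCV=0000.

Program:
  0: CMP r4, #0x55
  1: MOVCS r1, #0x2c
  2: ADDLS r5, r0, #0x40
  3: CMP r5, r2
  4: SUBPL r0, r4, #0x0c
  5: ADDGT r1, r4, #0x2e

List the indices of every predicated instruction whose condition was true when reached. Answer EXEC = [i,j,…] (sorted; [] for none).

EXEC = [1]

0: ✓ CMP  NZCV=0011
1: ✓ MOVCS  r1←0x2c
2: · ADDLS
3: ✓ CMP  NZCV=1000
4: · SUBPL
5: · ADDGT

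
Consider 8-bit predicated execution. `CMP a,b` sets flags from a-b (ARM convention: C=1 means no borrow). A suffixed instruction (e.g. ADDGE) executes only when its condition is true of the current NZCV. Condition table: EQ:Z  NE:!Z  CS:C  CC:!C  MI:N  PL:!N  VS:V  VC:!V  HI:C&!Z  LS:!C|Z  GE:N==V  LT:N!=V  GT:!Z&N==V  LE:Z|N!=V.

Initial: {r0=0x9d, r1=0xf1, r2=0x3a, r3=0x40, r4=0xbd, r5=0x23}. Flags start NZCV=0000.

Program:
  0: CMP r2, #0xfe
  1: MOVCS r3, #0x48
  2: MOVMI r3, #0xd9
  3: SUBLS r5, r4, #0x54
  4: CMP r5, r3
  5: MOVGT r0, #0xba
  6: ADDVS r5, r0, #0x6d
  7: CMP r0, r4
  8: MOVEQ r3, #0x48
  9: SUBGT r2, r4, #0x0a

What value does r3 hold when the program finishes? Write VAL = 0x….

0: ✓ CMP  NZCV=0000
1: · MOVCS
2: · MOVMI
3: ✓ SUBLS  r5←0x69
4: ✓ CMP  NZCV=0010
5: ✓ MOVGT  r0←0xba
6: · ADDVS
7: ✓ CMP  NZCV=1000
8: · MOVEQ
9: · SUBGT

VAL = 0x40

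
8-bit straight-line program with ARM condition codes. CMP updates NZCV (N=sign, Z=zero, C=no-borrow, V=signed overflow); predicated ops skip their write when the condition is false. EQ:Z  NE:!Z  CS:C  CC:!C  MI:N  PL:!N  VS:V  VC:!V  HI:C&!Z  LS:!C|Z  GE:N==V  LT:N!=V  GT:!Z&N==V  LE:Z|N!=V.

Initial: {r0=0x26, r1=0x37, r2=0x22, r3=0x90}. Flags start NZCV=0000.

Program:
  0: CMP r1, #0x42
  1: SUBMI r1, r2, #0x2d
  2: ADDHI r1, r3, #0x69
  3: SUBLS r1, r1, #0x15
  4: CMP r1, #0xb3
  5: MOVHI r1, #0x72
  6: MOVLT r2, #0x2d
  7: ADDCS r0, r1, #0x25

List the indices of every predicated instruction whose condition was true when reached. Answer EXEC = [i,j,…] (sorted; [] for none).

EXEC = [1,3,5,7]

[0] flags=1000 → (cmp)
[1] flags=1000 MI?T → r1=0xf5
[2] flags=1000 HI?F → skip
[3] flags=1000 LS?T → r1=0xe0
[4] flags=0010 → (cmp)
[5] flags=0010 HI?T → r1=0x72
[6] flags=0010 LT?F → skip
[7] flags=0010 CS?T → r0=0x97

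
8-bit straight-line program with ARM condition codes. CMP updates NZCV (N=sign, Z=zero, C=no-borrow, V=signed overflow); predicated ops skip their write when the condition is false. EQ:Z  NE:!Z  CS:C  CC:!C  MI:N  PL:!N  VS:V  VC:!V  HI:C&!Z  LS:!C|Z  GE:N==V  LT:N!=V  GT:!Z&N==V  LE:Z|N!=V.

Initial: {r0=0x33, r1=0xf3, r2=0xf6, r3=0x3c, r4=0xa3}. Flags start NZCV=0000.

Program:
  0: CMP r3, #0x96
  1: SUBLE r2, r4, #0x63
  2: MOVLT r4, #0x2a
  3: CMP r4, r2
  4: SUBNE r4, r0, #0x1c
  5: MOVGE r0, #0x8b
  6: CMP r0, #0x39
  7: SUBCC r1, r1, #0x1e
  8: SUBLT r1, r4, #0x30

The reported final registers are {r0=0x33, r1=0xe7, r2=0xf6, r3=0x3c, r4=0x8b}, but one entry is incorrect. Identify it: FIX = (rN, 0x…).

FIX = (r4, 0x17)

0: ✓ CMP  NZCV=1001
1: · SUBLE
2: · MOVLT
3: ✓ CMP  NZCV=1000
4: ✓ SUBNE  r4←0x17
5: · MOVGE
6: ✓ CMP  NZCV=1000
7: ✓ SUBCC  r1←0xd5
8: ✓ SUBLT  r1←0xe7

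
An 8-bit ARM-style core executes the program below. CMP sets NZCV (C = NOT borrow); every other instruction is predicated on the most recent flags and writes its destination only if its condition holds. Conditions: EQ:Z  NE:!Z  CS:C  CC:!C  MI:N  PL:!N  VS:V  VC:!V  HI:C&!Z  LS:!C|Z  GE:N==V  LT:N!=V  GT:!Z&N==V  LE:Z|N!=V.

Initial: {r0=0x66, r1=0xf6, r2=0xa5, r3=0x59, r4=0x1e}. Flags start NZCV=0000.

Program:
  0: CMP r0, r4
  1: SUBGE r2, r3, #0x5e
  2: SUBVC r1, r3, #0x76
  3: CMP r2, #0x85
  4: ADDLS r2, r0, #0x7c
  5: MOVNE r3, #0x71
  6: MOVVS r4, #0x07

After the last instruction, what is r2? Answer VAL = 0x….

[0] flags=0010 → (cmp)
[1] flags=0010 GE?T → r2=0xfb
[2] flags=0010 VC?T → r1=0xe3
[3] flags=0010 → (cmp)
[4] flags=0010 LS?F → skip
[5] flags=0010 NE?T → r3=0x71
[6] flags=0010 VS?F → skip

VAL = 0xfb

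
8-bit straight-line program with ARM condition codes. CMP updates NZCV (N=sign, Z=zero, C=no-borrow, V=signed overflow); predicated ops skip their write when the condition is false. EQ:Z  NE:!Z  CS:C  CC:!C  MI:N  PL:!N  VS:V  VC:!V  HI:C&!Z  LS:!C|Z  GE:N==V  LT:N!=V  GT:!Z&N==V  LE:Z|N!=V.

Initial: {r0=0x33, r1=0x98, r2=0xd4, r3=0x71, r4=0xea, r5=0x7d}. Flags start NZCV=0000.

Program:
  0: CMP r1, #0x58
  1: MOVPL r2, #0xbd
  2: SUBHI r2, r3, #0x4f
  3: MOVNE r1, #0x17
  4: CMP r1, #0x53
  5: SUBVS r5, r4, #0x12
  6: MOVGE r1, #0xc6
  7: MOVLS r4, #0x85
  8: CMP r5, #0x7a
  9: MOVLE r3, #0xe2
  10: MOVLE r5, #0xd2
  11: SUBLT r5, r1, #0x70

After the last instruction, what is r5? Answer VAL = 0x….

VAL = 0x7d

[0] flags=0011 → (cmp)
[1] flags=0011 PL?T → r2=0xbd
[2] flags=0011 HI?T → r2=0x22
[3] flags=0011 NE?T → r1=0x17
[4] flags=1000 → (cmp)
[5] flags=1000 VS?F → skip
[6] flags=1000 GE?F → skip
[7] flags=1000 LS?T → r4=0x85
[8] flags=0010 → (cmp)
[9] flags=0010 LE?F → skip
[10] flags=0010 LE?F → skip
[11] flags=0010 LT?F → skip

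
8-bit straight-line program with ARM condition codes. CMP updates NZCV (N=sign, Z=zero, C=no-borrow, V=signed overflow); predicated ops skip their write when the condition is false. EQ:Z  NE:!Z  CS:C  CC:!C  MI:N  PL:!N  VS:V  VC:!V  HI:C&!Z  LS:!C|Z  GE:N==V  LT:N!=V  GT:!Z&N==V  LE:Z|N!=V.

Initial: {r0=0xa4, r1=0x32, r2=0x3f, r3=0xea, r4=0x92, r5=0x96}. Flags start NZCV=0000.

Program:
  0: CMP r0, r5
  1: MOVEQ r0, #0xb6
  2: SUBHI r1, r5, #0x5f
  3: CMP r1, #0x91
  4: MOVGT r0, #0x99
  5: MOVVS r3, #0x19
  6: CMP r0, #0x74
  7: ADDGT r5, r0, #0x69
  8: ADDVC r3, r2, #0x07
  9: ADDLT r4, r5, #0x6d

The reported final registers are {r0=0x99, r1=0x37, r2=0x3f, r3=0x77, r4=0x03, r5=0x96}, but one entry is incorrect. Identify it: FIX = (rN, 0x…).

[0] flags=0010 → (cmp)
[1] flags=0010 EQ?F → skip
[2] flags=0010 HI?T → r1=0x37
[3] flags=1001 → (cmp)
[4] flags=1001 GT?T → r0=0x99
[5] flags=1001 VS?T → r3=0x19
[6] flags=0011 → (cmp)
[7] flags=0011 GT?F → skip
[8] flags=0011 VC?F → skip
[9] flags=0011 LT?T → r4=0x03

FIX = (r3, 0x19)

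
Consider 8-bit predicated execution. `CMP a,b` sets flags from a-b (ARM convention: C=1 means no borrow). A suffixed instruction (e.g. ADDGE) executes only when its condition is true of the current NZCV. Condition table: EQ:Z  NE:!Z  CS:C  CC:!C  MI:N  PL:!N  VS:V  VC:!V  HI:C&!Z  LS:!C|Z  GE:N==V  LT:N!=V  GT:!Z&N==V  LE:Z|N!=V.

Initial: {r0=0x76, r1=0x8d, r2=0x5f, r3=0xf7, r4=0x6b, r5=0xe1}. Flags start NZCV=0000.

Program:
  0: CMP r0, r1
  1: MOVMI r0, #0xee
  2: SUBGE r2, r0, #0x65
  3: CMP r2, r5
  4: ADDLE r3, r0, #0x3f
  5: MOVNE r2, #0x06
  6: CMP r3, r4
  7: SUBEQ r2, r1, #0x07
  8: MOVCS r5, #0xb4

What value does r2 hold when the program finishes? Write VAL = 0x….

VAL = 0x06

0: ✓ CMP  NZCV=1001
1: ✓ MOVMI  r0←0xee
2: ✓ SUBGE  r2←0x89
3: ✓ CMP  NZCV=1000
4: ✓ ADDLE  r3←0x2d
5: ✓ MOVNE  r2←0x06
6: ✓ CMP  NZCV=1000
7: · SUBEQ
8: · MOVCS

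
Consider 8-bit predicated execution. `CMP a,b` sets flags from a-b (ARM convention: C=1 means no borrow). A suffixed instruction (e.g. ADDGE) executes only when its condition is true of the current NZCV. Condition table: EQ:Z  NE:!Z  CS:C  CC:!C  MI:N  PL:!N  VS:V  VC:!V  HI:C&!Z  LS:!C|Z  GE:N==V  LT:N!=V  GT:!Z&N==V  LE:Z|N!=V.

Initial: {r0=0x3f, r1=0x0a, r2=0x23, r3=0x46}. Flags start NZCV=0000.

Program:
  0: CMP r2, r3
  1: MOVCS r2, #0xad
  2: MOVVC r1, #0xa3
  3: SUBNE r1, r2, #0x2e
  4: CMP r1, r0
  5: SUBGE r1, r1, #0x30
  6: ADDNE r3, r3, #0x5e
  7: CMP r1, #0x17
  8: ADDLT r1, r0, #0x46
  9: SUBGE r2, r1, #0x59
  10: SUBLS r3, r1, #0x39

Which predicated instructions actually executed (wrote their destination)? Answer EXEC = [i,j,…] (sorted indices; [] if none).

0: ✓ CMP  NZCV=1000
1: · MOVCS
2: ✓ MOVVC  r1←0xa3
3: ✓ SUBNE  r1←0xf5
4: ✓ CMP  NZCV=1010
5: · SUBGE
6: ✓ ADDNE  r3←0xa4
7: ✓ CMP  NZCV=1010
8: ✓ ADDLT  r1←0x85
9: · SUBGE
10: · SUBLS

EXEC = [2,3,6,8]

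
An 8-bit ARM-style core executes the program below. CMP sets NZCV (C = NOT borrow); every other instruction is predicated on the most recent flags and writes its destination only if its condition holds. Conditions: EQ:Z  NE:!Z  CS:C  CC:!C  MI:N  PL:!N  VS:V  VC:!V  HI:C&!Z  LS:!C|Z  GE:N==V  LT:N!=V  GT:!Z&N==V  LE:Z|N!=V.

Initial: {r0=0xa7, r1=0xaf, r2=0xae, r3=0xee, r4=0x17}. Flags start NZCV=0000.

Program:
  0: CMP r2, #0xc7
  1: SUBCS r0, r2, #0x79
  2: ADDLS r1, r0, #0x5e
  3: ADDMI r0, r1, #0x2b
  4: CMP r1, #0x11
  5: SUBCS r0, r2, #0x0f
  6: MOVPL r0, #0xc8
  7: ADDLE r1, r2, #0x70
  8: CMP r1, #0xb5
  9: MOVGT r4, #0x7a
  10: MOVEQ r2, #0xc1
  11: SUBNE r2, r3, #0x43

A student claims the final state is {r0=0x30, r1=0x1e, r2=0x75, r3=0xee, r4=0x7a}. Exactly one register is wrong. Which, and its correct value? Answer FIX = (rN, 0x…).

FIX = (r2, 0xab)

0: ✓ CMP  NZCV=1000
1: · SUBCS
2: ✓ ADDLS  r1←0x05
3: ✓ ADDMI  r0←0x30
4: ✓ CMP  NZCV=1000
5: · SUBCS
6: · MOVPL
7: ✓ ADDLE  r1←0x1e
8: ✓ CMP  NZCV=0000
9: ✓ MOVGT  r4←0x7a
10: · MOVEQ
11: ✓ SUBNE  r2←0xab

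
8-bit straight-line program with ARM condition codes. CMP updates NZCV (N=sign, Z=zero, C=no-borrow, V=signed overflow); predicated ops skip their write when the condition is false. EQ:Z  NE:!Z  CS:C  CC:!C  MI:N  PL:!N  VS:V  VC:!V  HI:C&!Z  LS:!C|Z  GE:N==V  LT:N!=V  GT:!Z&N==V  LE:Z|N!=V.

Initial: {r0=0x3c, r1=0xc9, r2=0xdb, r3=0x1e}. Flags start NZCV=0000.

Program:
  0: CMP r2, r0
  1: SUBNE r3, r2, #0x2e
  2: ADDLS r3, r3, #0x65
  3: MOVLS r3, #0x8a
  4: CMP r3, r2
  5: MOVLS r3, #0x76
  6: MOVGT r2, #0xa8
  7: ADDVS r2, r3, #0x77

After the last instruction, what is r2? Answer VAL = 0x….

[0] flags=1010 → (cmp)
[1] flags=1010 NE?T → r3=0xad
[2] flags=1010 LS?F → skip
[3] flags=1010 LS?F → skip
[4] flags=1000 → (cmp)
[5] flags=1000 LS?T → r3=0x76
[6] flags=1000 GT?F → skip
[7] flags=1000 VS?F → skip

VAL = 0xdb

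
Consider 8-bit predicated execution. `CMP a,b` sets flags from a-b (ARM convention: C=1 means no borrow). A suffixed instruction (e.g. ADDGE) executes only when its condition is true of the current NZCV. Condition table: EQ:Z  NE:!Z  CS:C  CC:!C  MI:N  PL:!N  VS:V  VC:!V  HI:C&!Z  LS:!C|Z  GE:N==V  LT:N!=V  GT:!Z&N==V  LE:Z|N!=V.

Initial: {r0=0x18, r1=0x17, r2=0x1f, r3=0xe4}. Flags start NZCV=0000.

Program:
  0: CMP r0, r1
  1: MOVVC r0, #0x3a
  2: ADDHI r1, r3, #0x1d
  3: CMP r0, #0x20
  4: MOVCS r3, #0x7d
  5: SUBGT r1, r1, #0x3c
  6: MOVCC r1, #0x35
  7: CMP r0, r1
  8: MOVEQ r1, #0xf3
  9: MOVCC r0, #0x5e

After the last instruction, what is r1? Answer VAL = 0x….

[0] flags=0010 → (cmp)
[1] flags=0010 VC?T → r0=0x3a
[2] flags=0010 HI?T → r1=0x01
[3] flags=0010 → (cmp)
[4] flags=0010 CS?T → r3=0x7d
[5] flags=0010 GT?T → r1=0xc5
[6] flags=0010 CC?F → skip
[7] flags=0000 → (cmp)
[8] flags=0000 EQ?F → skip
[9] flags=0000 CC?T → r0=0x5e

VAL = 0xc5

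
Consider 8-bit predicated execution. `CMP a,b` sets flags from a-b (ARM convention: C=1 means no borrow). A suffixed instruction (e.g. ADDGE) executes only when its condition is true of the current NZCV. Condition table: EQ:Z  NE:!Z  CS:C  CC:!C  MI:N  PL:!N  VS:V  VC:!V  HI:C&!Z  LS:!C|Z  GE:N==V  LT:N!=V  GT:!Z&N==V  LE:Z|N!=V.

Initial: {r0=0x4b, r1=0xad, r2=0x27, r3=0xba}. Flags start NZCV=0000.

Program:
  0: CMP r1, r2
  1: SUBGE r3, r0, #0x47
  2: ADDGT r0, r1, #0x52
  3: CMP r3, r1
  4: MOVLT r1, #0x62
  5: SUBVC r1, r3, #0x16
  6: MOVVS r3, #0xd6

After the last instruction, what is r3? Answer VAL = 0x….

VAL = 0xba

0: ✓ CMP  NZCV=1010
1: · SUBGE
2: · ADDGT
3: ✓ CMP  NZCV=0010
4: · MOVLT
5: ✓ SUBVC  r1←0xa4
6: · MOVVS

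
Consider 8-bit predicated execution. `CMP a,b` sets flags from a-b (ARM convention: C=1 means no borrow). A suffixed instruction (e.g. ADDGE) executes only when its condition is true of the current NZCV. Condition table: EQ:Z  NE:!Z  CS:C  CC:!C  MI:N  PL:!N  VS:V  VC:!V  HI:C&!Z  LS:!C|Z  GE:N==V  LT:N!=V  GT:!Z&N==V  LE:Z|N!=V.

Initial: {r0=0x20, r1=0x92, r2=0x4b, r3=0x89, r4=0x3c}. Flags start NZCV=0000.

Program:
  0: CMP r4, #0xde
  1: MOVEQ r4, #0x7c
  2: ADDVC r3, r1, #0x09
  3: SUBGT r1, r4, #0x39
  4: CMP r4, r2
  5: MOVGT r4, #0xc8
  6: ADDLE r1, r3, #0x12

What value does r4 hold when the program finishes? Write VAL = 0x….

[0] flags=0000 → (cmp)
[1] flags=0000 EQ?F → skip
[2] flags=0000 VC?T → r3=0x9b
[3] flags=0000 GT?T → r1=0x03
[4] flags=1000 → (cmp)
[5] flags=1000 GT?F → skip
[6] flags=1000 LE?T → r1=0xad

VAL = 0x3c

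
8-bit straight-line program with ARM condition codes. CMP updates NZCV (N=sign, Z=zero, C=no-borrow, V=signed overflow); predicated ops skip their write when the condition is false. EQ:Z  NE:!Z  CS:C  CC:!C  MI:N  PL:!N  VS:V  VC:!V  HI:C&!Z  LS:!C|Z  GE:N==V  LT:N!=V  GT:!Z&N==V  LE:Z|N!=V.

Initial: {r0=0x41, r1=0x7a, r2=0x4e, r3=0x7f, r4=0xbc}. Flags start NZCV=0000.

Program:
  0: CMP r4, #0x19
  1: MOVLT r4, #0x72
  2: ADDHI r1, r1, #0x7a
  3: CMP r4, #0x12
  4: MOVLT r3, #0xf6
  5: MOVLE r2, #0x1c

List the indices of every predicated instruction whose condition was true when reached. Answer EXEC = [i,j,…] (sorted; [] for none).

EXEC = [1,2]

0: ✓ CMP  NZCV=1010
1: ✓ MOVLT  r4←0x72
2: ✓ ADDHI  r1←0xf4
3: ✓ CMP  NZCV=0010
4: · MOVLT
5: · MOVLE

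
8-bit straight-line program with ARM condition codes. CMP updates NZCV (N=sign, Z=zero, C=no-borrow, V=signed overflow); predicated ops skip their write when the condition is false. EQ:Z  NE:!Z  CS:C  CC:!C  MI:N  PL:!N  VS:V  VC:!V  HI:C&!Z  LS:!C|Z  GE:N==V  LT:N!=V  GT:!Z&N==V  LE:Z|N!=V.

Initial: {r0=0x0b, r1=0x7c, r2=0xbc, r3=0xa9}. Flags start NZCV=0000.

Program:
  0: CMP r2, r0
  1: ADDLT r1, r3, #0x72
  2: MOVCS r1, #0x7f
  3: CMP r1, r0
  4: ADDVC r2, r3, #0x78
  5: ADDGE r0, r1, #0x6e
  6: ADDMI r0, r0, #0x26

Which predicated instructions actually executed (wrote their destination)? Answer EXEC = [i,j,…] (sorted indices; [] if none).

0: ✓ CMP  NZCV=1010
1: ✓ ADDLT  r1←0x1b
2: ✓ MOVCS  r1←0x7f
3: ✓ CMP  NZCV=0010
4: ✓ ADDVC  r2←0x21
5: ✓ ADDGE  r0←0xed
6: · ADDMI

EXEC = [1,2,4,5]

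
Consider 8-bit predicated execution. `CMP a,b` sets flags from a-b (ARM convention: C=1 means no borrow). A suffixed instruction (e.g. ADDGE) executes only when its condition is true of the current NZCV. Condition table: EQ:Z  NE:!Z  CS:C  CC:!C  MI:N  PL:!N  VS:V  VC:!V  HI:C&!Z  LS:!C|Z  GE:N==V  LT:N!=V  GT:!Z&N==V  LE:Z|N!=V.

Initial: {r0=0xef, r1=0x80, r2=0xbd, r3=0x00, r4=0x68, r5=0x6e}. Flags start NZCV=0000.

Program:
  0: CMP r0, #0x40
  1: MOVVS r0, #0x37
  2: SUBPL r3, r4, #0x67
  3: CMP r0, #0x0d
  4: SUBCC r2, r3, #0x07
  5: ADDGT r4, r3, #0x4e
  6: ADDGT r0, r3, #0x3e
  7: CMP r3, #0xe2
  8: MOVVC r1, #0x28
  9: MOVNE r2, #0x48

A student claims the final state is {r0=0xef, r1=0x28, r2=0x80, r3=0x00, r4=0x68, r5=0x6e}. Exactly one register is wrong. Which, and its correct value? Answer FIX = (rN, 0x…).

[0] flags=1010 → (cmp)
[1] flags=1010 VS?F → skip
[2] flags=1010 PL?F → skip
[3] flags=1010 → (cmp)
[4] flags=1010 CC?F → skip
[5] flags=1010 GT?F → skip
[6] flags=1010 GT?F → skip
[7] flags=0000 → (cmp)
[8] flags=0000 VC?T → r1=0x28
[9] flags=0000 NE?T → r2=0x48

FIX = (r2, 0x48)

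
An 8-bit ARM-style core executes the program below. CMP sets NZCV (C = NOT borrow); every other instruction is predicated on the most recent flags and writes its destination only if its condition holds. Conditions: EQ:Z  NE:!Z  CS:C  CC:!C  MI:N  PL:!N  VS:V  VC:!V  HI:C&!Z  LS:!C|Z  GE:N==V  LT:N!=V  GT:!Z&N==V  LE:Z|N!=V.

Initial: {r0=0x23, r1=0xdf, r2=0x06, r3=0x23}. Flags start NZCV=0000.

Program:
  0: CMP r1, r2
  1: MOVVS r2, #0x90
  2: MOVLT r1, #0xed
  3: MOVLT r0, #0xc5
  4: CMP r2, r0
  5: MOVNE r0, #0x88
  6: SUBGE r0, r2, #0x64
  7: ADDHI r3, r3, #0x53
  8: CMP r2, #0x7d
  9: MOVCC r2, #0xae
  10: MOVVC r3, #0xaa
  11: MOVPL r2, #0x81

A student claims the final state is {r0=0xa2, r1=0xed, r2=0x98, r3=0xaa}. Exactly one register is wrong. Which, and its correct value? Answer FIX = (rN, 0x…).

FIX = (r2, 0xae)

[0] flags=1010 → (cmp)
[1] flags=1010 VS?F → skip
[2] flags=1010 LT?T → r1=0xed
[3] flags=1010 LT?T → r0=0xc5
[4] flags=0000 → (cmp)
[5] flags=0000 NE?T → r0=0x88
[6] flags=0000 GE?T → r0=0xa2
[7] flags=0000 HI?F → skip
[8] flags=1000 → (cmp)
[9] flags=1000 CC?T → r2=0xae
[10] flags=1000 VC?T → r3=0xaa
[11] flags=1000 PL?F → skip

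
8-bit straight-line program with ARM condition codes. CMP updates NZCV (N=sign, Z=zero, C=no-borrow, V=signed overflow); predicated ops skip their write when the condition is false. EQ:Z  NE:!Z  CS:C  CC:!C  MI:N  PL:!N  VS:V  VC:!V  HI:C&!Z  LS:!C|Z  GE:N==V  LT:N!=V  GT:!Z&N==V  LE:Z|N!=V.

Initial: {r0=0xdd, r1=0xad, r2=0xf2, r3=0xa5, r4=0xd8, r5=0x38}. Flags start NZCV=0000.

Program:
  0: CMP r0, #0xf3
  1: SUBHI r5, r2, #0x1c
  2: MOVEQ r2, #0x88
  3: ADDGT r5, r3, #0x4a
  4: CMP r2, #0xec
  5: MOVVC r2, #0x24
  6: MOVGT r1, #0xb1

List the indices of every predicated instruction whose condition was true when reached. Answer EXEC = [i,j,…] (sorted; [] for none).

EXEC = [5,6]

0: ✓ CMP  NZCV=1000
1: · SUBHI
2: · MOVEQ
3: · ADDGT
4: ✓ CMP  NZCV=0010
5: ✓ MOVVC  r2←0x24
6: ✓ MOVGT  r1←0xb1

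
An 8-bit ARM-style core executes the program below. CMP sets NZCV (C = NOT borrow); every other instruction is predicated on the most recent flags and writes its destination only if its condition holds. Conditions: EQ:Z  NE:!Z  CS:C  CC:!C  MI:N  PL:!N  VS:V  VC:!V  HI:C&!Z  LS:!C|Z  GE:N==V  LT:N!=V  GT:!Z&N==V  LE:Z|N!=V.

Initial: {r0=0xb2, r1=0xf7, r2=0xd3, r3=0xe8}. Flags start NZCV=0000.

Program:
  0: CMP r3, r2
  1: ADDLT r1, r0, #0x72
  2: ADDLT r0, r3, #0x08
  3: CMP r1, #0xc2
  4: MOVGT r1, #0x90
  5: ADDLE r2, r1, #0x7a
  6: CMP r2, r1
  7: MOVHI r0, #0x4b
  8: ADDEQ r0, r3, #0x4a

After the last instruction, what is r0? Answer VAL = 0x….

0: ✓ CMP  NZCV=0010
1: · ADDLT
2: · ADDLT
3: ✓ CMP  NZCV=0010
4: ✓ MOVGT  r1←0x90
5: · ADDLE
6: ✓ CMP  NZCV=0010
7: ✓ MOVHI  r0←0x4b
8: · ADDEQ

VAL = 0x4b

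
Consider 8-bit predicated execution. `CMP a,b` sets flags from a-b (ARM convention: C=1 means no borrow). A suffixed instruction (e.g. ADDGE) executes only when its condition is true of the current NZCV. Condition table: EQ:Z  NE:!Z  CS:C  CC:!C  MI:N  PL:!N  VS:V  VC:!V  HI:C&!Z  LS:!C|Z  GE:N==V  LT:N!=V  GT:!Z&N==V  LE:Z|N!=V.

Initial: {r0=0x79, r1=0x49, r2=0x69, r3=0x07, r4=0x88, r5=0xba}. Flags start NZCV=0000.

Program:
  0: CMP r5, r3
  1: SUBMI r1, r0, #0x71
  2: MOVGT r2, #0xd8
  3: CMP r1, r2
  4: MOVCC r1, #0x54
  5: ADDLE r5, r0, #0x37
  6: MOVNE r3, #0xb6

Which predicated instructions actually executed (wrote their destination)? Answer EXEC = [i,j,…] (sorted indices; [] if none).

0: ✓ CMP  NZCV=1010
1: ✓ SUBMI  r1←0x08
2: · MOVGT
3: ✓ CMP  NZCV=1000
4: ✓ MOVCC  r1←0x54
5: ✓ ADDLE  r5←0xb0
6: ✓ MOVNE  r3←0xb6

EXEC = [1,4,5,6]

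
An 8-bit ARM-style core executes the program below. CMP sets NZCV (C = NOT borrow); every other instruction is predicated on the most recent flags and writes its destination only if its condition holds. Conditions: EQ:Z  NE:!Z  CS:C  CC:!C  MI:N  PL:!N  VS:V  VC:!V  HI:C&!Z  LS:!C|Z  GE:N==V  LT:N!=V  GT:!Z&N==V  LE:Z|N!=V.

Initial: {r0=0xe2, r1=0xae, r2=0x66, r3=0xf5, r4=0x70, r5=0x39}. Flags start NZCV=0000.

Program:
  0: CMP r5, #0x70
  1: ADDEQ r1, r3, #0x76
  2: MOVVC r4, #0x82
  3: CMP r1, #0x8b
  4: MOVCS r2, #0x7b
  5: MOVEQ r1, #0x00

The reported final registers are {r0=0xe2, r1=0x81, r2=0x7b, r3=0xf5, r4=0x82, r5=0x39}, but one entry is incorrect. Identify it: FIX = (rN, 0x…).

FIX = (r1, 0xae)

[0] flags=1000 → (cmp)
[1] flags=1000 EQ?F → skip
[2] flags=1000 VC?T → r4=0x82
[3] flags=0010 → (cmp)
[4] flags=0010 CS?T → r2=0x7b
[5] flags=0010 EQ?F → skip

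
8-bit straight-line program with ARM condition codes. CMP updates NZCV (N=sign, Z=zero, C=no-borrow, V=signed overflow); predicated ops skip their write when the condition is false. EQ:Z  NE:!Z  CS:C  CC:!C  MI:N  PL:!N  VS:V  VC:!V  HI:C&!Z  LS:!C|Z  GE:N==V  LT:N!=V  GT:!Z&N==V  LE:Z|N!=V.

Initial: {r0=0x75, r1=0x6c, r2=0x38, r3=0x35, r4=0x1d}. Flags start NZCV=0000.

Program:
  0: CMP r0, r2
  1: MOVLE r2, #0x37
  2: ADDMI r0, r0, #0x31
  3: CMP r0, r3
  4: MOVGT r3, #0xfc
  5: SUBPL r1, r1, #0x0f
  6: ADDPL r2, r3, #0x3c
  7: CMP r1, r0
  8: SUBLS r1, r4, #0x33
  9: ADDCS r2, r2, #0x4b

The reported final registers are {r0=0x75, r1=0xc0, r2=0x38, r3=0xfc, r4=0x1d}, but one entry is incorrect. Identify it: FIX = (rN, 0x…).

[0] flags=0010 → (cmp)
[1] flags=0010 LE?F → skip
[2] flags=0010 MI?F → skip
[3] flags=0010 → (cmp)
[4] flags=0010 GT?T → r3=0xfc
[5] flags=0010 PL?T → r1=0x5d
[6] flags=0010 PL?T → r2=0x38
[7] flags=1000 → (cmp)
[8] flags=1000 LS?T → r1=0xea
[9] flags=1000 CS?F → skip

FIX = (r1, 0xea)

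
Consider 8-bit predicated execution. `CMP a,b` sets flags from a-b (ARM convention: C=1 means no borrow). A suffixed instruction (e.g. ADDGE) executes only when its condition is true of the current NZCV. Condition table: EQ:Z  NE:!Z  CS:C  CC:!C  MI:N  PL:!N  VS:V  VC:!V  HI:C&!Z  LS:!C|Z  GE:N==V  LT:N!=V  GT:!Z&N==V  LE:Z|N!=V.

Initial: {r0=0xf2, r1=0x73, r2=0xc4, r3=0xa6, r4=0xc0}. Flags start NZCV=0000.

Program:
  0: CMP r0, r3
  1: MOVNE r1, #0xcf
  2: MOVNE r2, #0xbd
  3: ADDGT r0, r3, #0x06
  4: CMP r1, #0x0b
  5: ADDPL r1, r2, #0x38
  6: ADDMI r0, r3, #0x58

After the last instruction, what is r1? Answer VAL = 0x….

[0] flags=0010 → (cmp)
[1] flags=0010 NE?T → r1=0xcf
[2] flags=0010 NE?T → r2=0xbd
[3] flags=0010 GT?T → r0=0xac
[4] flags=1010 → (cmp)
[5] flags=1010 PL?F → skip
[6] flags=1010 MI?T → r0=0xfe

VAL = 0xcf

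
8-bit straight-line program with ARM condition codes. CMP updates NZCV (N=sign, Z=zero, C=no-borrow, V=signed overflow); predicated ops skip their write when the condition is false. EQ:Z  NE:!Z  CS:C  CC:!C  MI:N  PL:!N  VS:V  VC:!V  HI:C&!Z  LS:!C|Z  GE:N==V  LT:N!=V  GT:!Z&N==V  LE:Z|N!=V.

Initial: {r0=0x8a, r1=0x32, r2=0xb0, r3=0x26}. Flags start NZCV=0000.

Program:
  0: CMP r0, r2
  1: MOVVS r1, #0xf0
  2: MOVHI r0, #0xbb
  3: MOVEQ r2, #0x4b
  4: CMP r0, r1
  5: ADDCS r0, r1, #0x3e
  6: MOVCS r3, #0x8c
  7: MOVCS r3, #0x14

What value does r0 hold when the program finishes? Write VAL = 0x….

VAL = 0x70

0: ✓ CMP  NZCV=1000
1: · MOVVS
2: · MOVHI
3: · MOVEQ
4: ✓ CMP  NZCV=0011
5: ✓ ADDCS  r0←0x70
6: ✓ MOVCS  r3←0x8c
7: ✓ MOVCS  r3←0x14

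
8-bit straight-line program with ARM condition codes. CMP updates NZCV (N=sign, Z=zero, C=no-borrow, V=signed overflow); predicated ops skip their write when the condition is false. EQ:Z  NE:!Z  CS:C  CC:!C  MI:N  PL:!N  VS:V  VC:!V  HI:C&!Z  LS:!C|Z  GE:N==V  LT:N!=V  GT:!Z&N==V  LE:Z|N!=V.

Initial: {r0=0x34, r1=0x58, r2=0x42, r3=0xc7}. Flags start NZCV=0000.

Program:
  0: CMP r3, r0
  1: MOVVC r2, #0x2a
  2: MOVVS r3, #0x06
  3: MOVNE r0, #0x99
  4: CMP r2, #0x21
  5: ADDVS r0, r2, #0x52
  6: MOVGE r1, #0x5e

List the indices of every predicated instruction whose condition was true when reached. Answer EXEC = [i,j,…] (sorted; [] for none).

EXEC = [1,3,6]

[0] flags=1010 → (cmp)
[1] flags=1010 VC?T → r2=0x2a
[2] flags=1010 VS?F → skip
[3] flags=1010 NE?T → r0=0x99
[4] flags=0010 → (cmp)
[5] flags=0010 VS?F → skip
[6] flags=0010 GE?T → r1=0x5e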